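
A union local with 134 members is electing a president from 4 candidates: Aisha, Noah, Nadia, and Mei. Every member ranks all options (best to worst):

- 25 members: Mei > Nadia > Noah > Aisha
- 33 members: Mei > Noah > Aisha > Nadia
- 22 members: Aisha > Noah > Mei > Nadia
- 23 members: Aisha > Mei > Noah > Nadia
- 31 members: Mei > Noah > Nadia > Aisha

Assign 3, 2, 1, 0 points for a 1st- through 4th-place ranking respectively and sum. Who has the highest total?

Aisha: 25·0 + 33·1 + 22·3 + 23·3 + 31·0 = 168
Noah: 25·1 + 33·2 + 22·2 + 23·1 + 31·2 = 220
Nadia: 25·2 + 33·0 + 22·0 + 23·0 + 31·1 = 81
Mei: 25·3 + 33·3 + 22·1 + 23·2 + 31·3 = 335
Mei has the highest Borda score (335).

Mei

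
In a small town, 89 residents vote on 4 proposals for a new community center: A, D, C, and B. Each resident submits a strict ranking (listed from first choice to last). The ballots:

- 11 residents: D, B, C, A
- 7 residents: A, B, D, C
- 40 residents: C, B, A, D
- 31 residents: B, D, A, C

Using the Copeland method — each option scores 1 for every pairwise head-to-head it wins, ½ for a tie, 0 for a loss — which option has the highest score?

A: beats D; loses to C and B → score 1.
D: beats C; loses to A and B → score 1.
C: beats A; loses to D and B → score 1.
B: beats A, D, and C → score 3.
B has the best pairwise record.

B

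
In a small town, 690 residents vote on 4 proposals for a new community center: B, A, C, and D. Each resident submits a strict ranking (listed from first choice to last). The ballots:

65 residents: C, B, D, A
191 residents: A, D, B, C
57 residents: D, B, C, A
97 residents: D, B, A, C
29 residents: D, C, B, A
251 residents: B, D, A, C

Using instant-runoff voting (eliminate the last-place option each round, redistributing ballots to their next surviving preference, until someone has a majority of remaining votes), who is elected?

B

Round 1: B 251, A 191, C 65, D 183. Eliminate C.
Round 2: B 316, A 191, D 183. Eliminate D.
Round 3: B 499, A 191. B has a majority.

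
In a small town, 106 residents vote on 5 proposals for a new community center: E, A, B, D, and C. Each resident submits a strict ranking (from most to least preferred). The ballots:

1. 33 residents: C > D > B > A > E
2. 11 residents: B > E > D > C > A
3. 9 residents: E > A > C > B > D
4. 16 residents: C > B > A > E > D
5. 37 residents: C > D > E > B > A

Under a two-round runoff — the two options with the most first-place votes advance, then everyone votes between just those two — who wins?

C

Round 1 first-place votes: E 9, A 0, B 11, D 0, C 86.
C and B advance.
Runoff: C is preferred to B by 95 voters; B by 11.
C wins the runoff.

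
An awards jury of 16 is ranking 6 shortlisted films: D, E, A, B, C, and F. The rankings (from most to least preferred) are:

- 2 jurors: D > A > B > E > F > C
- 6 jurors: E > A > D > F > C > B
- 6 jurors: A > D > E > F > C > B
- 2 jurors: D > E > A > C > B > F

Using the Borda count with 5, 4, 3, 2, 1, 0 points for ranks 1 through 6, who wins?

D: 2·5 + 6·3 + 6·4 + 2·5 = 62
E: 2·2 + 6·5 + 6·3 + 2·4 = 60
A: 2·4 + 6·4 + 6·5 + 2·3 = 68
B: 2·3 + 6·0 + 6·0 + 2·1 = 8
C: 2·0 + 6·1 + 6·1 + 2·2 = 16
F: 2·1 + 6·2 + 6·2 + 2·0 = 26
A has the highest Borda score (68).

A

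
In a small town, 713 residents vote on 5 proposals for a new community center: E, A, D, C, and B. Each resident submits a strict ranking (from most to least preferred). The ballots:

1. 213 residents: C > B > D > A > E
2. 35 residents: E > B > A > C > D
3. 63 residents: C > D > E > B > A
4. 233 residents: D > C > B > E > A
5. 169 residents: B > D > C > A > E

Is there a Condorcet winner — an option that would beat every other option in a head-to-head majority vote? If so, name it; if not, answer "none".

none

Checking pairwise contests:
A beats E 382–331.
D beats A 678–35.
B beats D 417–296.
D beats C 402–311.
C beats B 509–204.
Every option loses at least one head-to-head, so there is no Condorcet winner.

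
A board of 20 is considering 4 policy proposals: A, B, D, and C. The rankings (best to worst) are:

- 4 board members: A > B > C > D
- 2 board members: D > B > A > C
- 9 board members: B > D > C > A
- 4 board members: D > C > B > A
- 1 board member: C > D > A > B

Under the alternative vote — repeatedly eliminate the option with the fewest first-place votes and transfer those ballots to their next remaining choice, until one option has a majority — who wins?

Round 1: A 4, B 9, D 6, C 1. Eliminate C.
Round 2: A 4, B 9, D 7. Eliminate A.
Round 3: B 13, D 7. B has a majority.

B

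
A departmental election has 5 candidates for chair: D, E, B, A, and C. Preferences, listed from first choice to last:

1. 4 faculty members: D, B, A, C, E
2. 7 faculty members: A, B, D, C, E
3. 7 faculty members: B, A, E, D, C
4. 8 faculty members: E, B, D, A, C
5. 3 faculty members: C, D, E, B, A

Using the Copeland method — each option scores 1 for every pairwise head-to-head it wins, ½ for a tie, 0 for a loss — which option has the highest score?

D: beats A and C; loses to E and B → score 2.
E: beats D and C; loses to B and A → score 2.
B: beats D, E, A, and C → score 4.
A: beats E and C; loses to D and B → score 2.
C: loses to D, E, B, and A → score 0.
B has the best pairwise record.

B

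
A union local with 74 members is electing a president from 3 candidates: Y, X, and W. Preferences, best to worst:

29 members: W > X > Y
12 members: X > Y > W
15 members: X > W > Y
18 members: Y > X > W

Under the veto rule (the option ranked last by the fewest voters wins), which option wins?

X

Last-place votes: Y 44, X 0, W 30.
X is ranked last by the fewest voters, so X wins.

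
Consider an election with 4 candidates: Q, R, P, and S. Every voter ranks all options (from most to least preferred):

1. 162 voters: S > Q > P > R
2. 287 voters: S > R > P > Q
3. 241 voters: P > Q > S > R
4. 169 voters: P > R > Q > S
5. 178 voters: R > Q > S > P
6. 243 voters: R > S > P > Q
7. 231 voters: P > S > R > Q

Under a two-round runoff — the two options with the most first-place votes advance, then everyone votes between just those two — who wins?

S

Round 1 first-place votes: Q 0, R 421, P 641, S 449.
P and S advance.
Runoff: P is preferred to S by 641 voters; S by 870.
S wins the runoff.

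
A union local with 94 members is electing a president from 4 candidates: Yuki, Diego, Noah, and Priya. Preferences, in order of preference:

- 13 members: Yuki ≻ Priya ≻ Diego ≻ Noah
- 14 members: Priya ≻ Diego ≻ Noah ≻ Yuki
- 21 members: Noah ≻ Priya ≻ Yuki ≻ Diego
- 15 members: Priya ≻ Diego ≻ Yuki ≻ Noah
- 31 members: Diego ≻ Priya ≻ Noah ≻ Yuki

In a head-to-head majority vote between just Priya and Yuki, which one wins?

Voters preferring Priya to Yuki: 81; preferring Yuki to Priya: 13.
Priya wins the head-to-head.

Priya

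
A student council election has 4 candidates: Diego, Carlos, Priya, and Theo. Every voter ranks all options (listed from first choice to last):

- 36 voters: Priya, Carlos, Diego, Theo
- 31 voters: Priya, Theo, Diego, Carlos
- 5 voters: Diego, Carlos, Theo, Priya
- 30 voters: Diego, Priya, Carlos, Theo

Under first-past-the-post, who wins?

First-place votes: Diego 35, Carlos 0, Priya 67, Theo 0.
Priya has the most first-place votes.

Priya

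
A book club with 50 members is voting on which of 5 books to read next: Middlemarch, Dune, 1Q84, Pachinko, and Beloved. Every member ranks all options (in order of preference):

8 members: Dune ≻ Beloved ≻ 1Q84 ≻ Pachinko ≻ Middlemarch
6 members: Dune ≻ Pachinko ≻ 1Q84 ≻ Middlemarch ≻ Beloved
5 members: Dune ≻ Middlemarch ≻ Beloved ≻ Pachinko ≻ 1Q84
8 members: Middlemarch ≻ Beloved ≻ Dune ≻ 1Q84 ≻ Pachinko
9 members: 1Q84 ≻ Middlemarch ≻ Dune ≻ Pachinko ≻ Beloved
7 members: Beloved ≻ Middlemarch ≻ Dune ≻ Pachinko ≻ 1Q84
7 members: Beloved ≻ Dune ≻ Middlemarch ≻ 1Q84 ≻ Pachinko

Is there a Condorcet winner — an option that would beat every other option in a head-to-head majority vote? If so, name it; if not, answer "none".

Dune

Dune vs Middlemarch: 26–24 for Dune.
Dune vs 1Q84: 41–9 for Dune.
Dune vs Pachinko: 50–0 for Dune.
Dune vs Beloved: 28–22 for Dune.
Dune beats every other option head-to-head.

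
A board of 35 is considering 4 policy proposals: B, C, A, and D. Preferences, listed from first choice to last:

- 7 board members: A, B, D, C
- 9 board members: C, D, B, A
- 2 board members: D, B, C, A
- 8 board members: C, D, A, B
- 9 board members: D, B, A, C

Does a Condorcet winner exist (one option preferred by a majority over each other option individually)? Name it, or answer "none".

D vs B: 28–7 for D.
D vs C: 18–17 for D.
D vs A: 28–7 for D.
D beats every other option head-to-head.

D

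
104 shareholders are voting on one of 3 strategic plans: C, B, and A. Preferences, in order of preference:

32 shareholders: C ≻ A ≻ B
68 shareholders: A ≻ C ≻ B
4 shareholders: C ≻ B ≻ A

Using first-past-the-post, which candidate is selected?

A

First-place votes: C 36, B 0, A 68.
A has the most first-place votes.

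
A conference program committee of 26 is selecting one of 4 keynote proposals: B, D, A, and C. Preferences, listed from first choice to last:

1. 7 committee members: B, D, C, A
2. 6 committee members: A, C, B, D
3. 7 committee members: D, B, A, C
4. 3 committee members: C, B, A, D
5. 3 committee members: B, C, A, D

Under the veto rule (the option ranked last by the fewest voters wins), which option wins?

Last-place votes: B 0, D 12, A 7, C 7.
B is ranked last by the fewest voters, so B wins.

B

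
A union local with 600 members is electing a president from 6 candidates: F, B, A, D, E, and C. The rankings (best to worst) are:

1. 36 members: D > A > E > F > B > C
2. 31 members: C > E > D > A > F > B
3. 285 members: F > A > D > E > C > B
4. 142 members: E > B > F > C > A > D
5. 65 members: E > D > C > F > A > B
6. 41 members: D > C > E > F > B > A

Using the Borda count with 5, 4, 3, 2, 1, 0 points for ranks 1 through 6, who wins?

F: 36·2 + 31·1 + 285·5 + 142·3 + 65·2 + 41·2 = 2166
B: 36·1 + 31·0 + 285·0 + 142·4 + 65·0 + 41·1 = 645
A: 36·4 + 31·2 + 285·4 + 142·1 + 65·1 + 41·0 = 1553
D: 36·5 + 31·3 + 285·3 + 142·0 + 65·4 + 41·5 = 1593
E: 36·3 + 31·4 + 285·2 + 142·5 + 65·5 + 41·3 = 1960
C: 36·0 + 31·5 + 285·1 + 142·2 + 65·3 + 41·4 = 1083
F has the highest Borda score (2166).

F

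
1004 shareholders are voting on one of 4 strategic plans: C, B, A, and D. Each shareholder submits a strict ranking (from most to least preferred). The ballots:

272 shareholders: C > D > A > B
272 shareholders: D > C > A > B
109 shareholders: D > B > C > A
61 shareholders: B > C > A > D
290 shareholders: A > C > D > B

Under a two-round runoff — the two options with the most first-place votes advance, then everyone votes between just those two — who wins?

D

Round 1 first-place votes: C 272, B 61, A 290, D 381.
D and A advance.
Runoff: D is preferred to A by 653 voters; A by 351.
D wins the runoff.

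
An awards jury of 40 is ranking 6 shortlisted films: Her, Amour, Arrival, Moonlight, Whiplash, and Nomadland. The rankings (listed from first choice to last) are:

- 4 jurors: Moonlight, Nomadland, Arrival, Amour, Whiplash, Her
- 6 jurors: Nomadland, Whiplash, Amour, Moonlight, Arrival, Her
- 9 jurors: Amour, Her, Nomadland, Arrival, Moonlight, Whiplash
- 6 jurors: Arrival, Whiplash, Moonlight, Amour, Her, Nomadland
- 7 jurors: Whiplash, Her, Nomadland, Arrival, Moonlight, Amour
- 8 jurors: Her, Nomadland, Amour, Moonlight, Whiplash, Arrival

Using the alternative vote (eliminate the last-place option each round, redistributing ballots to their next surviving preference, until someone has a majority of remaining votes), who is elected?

Nomadland

Round 1: Her 8, Amour 9, Arrival 6, Moonlight 4, Whiplash 7, Nomadland 6. Eliminate Moonlight.
Round 2: Her 8, Amour 9, Arrival 6, Whiplash 7, Nomadland 10. Eliminate Arrival.
Round 3: Her 8, Amour 9, Whiplash 13, Nomadland 10. Eliminate Her.
Round 4: Amour 9, Whiplash 13, Nomadland 18. Eliminate Amour.
Round 5: Whiplash 13, Nomadland 27. Nomadland has a majority.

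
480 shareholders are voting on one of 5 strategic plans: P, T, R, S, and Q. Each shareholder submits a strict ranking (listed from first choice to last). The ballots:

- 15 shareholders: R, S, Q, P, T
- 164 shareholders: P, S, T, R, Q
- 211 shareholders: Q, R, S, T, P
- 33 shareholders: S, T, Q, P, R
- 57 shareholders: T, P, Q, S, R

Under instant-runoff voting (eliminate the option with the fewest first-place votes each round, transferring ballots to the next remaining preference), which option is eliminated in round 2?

S

Round 1: P 164, T 57, R 15, S 33, Q 211. Eliminate R.
Round 2: P 164, T 57, S 48, Q 211. Eliminate S.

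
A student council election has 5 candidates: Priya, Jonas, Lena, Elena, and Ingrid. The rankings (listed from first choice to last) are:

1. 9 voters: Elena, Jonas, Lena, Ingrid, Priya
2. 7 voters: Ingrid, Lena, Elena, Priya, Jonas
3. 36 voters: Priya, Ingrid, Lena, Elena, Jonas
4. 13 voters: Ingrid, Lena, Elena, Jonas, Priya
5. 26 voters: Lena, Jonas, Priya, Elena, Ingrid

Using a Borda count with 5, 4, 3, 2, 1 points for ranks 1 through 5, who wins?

Priya: 9·1 + 7·2 + 36·5 + 13·1 + 26·3 = 294
Jonas: 9·4 + 7·1 + 36·1 + 13·2 + 26·4 = 209
Lena: 9·3 + 7·4 + 36·3 + 13·4 + 26·5 = 345
Elena: 9·5 + 7·3 + 36·2 + 13·3 + 26·2 = 229
Ingrid: 9·2 + 7·5 + 36·4 + 13·5 + 26·1 = 288
Lena has the highest Borda score (345).

Lena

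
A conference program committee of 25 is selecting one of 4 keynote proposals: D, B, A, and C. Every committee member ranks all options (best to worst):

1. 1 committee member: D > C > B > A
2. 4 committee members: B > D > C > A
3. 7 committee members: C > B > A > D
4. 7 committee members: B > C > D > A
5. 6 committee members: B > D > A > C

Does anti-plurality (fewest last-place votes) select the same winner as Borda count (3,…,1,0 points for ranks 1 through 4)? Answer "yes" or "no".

Anti-plurality — last-place votes: D 7, B 0, A 12, C 6. Winner: B.
Borda — scores: D 30, B 66, A 13, C 41. Winner: B.
The two methods agree.

yes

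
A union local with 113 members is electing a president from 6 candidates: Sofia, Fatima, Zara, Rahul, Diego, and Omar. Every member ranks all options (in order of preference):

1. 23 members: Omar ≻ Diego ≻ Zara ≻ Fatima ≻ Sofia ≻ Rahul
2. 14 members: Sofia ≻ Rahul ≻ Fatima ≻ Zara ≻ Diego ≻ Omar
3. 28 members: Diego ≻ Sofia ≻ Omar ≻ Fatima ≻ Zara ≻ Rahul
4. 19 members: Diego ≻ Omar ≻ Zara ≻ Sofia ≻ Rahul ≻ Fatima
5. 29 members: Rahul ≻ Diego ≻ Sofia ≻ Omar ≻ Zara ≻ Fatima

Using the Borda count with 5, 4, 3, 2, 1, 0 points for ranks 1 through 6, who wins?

Diego

Sofia: 23·1 + 14·5 + 28·4 + 19·2 + 29·3 = 330
Fatima: 23·2 + 14·3 + 28·2 + 19·0 + 29·0 = 144
Zara: 23·3 + 14·2 + 28·1 + 19·3 + 29·1 = 211
Rahul: 23·0 + 14·4 + 28·0 + 19·1 + 29·5 = 220
Diego: 23·4 + 14·1 + 28·5 + 19·5 + 29·4 = 457
Omar: 23·5 + 14·0 + 28·3 + 19·4 + 29·2 = 333
Diego has the highest Borda score (457).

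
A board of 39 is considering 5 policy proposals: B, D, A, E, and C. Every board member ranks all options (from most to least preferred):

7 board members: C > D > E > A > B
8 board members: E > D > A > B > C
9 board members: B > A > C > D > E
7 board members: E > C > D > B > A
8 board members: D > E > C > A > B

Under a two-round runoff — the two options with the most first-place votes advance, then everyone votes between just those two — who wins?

Round 1 first-place votes: B 9, D 8, A 0, E 15, C 7.
E and B advance.
Runoff: E is preferred to B by 30 voters; B by 9.
E wins the runoff.

E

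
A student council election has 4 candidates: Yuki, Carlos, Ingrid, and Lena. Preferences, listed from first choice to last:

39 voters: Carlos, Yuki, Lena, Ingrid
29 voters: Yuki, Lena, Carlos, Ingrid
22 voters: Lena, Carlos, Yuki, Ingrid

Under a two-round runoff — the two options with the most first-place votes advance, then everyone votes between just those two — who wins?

Carlos

Round 1 first-place votes: Yuki 29, Carlos 39, Ingrid 0, Lena 22.
Carlos and Yuki advance.
Runoff: Carlos is preferred to Yuki by 61 voters; Yuki by 29.
Carlos wins the runoff.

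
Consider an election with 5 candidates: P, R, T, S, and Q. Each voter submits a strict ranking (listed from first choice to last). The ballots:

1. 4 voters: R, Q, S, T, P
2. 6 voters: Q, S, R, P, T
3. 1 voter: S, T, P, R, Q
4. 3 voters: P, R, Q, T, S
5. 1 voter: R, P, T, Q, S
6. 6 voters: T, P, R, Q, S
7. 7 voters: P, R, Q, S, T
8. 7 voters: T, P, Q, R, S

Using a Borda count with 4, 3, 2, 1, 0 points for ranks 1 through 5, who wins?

P: 4·0 + 6·1 + 1·2 + 3·4 + 1·3 + 6·3 + 7·4 + 7·3 = 90
R: 4·4 + 6·2 + 1·1 + 3·3 + 1·4 + 6·2 + 7·3 + 7·1 = 82
T: 4·1 + 6·0 + 1·3 + 3·1 + 1·2 + 6·4 + 7·0 + 7·4 = 64
S: 4·2 + 6·3 + 1·4 + 3·0 + 1·0 + 6·0 + 7·1 + 7·0 = 37
Q: 4·3 + 6·4 + 1·0 + 3·2 + 1·1 + 6·1 + 7·2 + 7·2 = 77
P has the highest Borda score (90).

P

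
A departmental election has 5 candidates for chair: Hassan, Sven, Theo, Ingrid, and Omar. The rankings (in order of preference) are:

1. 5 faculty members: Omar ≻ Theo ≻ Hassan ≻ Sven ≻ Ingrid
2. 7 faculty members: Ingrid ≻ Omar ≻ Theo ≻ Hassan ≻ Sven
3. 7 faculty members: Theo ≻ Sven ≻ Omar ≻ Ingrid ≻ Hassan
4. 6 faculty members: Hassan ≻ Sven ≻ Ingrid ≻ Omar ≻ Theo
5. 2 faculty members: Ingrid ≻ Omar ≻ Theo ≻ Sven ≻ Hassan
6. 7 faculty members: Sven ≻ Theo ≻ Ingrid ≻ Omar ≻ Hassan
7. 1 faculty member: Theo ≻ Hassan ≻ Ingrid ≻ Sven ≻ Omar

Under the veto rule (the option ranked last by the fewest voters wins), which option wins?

Omar

Last-place votes: Hassan 16, Sven 7, Theo 6, Ingrid 5, Omar 1.
Omar is ranked last by the fewest voters, so Omar wins.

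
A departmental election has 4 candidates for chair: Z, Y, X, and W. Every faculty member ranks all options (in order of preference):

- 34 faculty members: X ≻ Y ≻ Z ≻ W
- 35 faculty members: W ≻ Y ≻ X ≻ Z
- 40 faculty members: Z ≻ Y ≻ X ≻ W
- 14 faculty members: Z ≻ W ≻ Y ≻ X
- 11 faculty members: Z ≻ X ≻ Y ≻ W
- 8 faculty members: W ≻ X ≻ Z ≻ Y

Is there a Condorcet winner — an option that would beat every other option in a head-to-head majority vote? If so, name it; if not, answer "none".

Checking pairwise contests:
X beats Z 77–65.
Z beats Y 73–69.
Y beats X 89–53.
Z beats W 99–43.
Every option loses at least one head-to-head, so there is no Condorcet winner.

none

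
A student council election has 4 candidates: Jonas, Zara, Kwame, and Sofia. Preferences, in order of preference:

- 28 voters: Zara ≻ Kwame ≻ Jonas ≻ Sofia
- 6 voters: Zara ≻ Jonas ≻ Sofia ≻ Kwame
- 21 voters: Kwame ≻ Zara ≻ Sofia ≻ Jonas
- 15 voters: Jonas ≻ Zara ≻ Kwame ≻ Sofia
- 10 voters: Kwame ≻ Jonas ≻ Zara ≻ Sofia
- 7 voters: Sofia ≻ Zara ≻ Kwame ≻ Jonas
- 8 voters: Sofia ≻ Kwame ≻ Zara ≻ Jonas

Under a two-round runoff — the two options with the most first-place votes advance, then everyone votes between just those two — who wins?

Zara

Round 1 first-place votes: Jonas 15, Zara 34, Kwame 31, Sofia 15.
Zara and Kwame advance.
Runoff: Zara is preferred to Kwame by 56 voters; Kwame by 39.
Zara wins the runoff.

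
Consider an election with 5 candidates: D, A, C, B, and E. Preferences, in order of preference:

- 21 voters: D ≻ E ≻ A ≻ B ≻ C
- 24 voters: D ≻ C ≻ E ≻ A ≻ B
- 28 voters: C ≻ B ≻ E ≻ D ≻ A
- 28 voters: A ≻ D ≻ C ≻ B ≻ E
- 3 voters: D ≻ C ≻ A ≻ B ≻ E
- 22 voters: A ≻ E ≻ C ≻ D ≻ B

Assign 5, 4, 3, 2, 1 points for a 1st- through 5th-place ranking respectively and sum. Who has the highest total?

D

D: 21·5 + 24·5 + 28·2 + 28·4 + 3·5 + 22·2 = 452
A: 21·3 + 24·2 + 28·1 + 28·5 + 3·3 + 22·5 = 398
C: 21·1 + 24·4 + 28·5 + 28·3 + 3·4 + 22·3 = 419
B: 21·2 + 24·1 + 28·4 + 28·2 + 3·2 + 22·1 = 262
E: 21·4 + 24·3 + 28·3 + 28·1 + 3·1 + 22·4 = 359
D has the highest Borda score (452).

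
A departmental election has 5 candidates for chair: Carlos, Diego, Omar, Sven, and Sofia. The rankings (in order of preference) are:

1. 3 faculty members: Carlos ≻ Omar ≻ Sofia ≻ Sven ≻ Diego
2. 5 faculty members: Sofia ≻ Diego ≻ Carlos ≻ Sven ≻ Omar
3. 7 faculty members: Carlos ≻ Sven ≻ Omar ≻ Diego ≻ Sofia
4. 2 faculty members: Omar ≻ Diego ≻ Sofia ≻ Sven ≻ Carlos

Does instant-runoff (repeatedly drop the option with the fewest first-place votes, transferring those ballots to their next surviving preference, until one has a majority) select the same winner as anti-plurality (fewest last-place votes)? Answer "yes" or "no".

Instant-runoff — R1 Carlos 10, Diego 0, Omar 2, Sven 0, Sofia 5 (Carlos winner). Winner: Carlos.
Anti-plurality — last-place votes: Carlos 2, Diego 3, Omar 5, Sven 0, Sofia 7. Winner: Sven.
The two methods disagree.

no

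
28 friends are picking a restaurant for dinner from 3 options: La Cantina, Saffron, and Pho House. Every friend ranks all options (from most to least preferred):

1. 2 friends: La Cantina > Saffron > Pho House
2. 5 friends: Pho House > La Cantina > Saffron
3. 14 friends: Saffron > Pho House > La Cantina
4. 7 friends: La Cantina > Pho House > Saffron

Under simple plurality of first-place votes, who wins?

Saffron

First-place votes: La Cantina 9, Saffron 14, Pho House 5.
Saffron has the most first-place votes.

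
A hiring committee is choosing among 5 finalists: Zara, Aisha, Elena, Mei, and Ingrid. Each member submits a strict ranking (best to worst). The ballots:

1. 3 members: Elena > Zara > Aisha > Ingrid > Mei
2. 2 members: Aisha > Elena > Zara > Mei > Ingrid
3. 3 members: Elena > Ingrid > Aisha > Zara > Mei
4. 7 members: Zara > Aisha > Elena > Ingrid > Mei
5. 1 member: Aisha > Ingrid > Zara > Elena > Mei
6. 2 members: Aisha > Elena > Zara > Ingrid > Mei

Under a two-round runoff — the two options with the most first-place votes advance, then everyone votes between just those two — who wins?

Round 1 first-place votes: Zara 7, Aisha 5, Elena 6, Mei 0, Ingrid 0.
Zara and Elena advance.
Runoff: Zara is preferred to Elena by 8 voters; Elena by 10.
Elena wins the runoff.

Elena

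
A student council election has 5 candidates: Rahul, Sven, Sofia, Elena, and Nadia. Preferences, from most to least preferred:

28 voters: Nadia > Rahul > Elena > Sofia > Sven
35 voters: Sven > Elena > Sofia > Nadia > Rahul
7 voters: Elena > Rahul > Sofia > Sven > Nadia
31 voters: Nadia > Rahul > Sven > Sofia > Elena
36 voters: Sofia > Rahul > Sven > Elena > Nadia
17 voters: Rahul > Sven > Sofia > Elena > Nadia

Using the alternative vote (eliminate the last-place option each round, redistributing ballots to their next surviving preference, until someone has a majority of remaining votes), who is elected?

Sven

Round 1: Rahul 17, Sven 35, Sofia 36, Elena 7, Nadia 59. Eliminate Elena.
Round 2: Rahul 24, Sven 35, Sofia 36, Nadia 59. Eliminate Rahul.
Round 3: Sven 52, Sofia 43, Nadia 59. Eliminate Sofia.
Round 4: Sven 95, Nadia 59. Sven has a majority.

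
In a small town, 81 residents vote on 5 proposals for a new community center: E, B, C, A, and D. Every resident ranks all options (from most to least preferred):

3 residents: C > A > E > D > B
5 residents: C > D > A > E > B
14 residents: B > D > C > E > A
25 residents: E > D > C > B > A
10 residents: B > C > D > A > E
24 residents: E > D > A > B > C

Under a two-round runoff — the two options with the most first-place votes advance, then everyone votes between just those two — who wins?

Round 1 first-place votes: E 49, B 24, C 8, A 0, D 0.
E and B advance.
Runoff: E is preferred to B by 57 voters; B by 24.
E wins the runoff.

E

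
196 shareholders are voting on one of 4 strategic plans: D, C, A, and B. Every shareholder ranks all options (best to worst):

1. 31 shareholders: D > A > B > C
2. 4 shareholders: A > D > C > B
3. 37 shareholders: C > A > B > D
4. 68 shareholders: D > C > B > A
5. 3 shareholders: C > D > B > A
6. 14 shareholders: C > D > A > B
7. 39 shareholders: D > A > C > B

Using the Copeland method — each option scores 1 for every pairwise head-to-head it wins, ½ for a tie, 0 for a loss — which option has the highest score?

D: beats C, A, and B → score 3.
C: beats A and B; loses to D → score 2.
A: beats B; loses to D and C → score 1.
B: loses to D, C, and A → score 0.
D has the best pairwise record.

D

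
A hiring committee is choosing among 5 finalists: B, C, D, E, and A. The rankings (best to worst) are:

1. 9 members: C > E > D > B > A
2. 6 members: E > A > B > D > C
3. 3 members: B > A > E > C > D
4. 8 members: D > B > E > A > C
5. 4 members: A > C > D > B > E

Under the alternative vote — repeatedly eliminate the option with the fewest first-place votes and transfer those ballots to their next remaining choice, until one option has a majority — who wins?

A

Round 1: B 3, C 9, D 8, E 6, A 4. Eliminate B.
Round 2: C 9, D 8, E 6, A 7. Eliminate E.
Round 3: C 9, D 8, A 13. Eliminate D.
Round 4: C 9, A 21. A has a majority.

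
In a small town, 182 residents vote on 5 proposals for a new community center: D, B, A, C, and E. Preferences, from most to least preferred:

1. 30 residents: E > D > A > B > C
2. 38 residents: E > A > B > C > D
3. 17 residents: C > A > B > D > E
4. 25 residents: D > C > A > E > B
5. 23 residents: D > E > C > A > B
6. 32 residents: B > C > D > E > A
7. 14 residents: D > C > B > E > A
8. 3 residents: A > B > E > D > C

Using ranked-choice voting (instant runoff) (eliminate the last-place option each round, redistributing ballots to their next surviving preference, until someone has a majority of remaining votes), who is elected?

Round 1: D 62, B 32, A 3, C 17, E 68. Eliminate A.
Round 2: D 62, B 35, C 17, E 68. Eliminate C.
Round 3: D 62, B 52, E 68. Eliminate B.
Round 4: D 111, E 71. D has a majority.

D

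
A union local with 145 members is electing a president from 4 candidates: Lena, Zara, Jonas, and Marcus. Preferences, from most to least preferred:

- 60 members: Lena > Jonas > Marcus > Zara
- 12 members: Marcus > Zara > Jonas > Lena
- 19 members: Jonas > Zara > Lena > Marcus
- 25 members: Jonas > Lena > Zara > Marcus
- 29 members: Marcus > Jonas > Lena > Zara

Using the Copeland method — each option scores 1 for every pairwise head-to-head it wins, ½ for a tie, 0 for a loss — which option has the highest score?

Jonas

Lena: beats Zara and Marcus; loses to Jonas → score 2.
Zara: loses to Lena, Jonas, and Marcus → score 0.
Jonas: beats Lena, Zara, and Marcus → score 3.
Marcus: beats Zara; loses to Lena and Jonas → score 1.
Jonas has the best pairwise record.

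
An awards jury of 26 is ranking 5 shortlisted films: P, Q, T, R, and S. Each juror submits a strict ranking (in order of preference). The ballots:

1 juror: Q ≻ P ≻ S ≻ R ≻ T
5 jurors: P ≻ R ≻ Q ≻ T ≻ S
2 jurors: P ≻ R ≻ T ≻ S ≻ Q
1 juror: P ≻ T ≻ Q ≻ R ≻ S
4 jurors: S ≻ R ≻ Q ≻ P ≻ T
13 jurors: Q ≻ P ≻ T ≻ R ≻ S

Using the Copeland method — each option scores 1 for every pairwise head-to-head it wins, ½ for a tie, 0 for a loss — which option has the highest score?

Q

P: beats T, R, and S; loses to Q → score 3.
Q: beats P, T, R, and S → score 4.
T: beats R and S; loses to P and Q → score 2.
R: beats S; loses to P, Q, and T → score 1.
S: loses to P, Q, T, and R → score 0.
Q has the best pairwise record.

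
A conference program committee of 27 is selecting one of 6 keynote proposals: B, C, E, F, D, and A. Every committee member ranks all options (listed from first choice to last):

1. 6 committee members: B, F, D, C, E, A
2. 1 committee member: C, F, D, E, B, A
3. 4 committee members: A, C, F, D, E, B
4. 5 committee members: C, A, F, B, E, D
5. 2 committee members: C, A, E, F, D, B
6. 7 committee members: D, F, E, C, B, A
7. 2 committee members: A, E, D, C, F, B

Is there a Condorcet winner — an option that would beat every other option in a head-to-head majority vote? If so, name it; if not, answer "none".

Checking pairwise contests:
C beats B 21–6.
D beats C 15–12.
C beats E 18–9.
C beats F 14–13.
F beats D 18–9.
B beats A 14–13.
Every option loses at least one head-to-head, so there is no Condorcet winner.

none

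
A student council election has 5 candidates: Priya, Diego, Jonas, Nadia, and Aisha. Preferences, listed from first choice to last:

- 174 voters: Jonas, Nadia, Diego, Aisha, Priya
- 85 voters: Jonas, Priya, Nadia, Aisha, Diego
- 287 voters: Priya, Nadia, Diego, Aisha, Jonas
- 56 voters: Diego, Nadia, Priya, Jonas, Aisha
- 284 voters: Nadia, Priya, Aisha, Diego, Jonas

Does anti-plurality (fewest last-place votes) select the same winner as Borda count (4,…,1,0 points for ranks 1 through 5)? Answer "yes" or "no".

yes

Anti-plurality — last-place votes: Priya 174, Diego 85, Jonas 571, Nadia 0, Aisha 56. Winner: Nadia.
Borda — scores: Priya 2367, Diego 1430, Jonas 1092, Nadia 2857, Aisha 1114. Winner: Nadia.
The two methods agree.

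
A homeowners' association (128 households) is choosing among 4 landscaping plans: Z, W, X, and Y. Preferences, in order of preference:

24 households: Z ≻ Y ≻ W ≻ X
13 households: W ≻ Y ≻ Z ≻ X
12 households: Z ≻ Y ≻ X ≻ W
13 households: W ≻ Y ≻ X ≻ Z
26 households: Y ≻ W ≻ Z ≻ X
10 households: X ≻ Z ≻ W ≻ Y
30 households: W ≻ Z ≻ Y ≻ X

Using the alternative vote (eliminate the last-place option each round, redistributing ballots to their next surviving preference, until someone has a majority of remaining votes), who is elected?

Round 1: Z 36, W 56, X 10, Y 26. Eliminate X.
Round 2: Z 46, W 56, Y 26. Eliminate Y.
Round 3: Z 46, W 82. W has a majority.

W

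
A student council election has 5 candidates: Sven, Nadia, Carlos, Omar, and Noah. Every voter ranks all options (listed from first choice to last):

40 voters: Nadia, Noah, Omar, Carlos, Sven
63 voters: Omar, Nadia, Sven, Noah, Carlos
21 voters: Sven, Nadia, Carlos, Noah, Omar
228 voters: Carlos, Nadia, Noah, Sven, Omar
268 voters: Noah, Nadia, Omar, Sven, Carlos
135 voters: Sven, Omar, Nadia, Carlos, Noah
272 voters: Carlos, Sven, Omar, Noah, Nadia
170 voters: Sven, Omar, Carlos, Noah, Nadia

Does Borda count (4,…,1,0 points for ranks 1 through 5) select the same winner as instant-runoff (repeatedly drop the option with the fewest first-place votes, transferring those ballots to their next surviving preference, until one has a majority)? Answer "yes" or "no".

Borda — scores: Sven 2742, Nadia 2170, Carlos 2557, Omar 2327, Noah 2174. Winner: Sven.
Instant-runoff — R1 Sven 326, Nadia 40, Carlos 500, Omar 63, Noah 268 (Nadia out); R2 Sven 326, Carlos 500, Omar 63, Noah 308 (Omar out); R3 Sven 389, Carlos 500, Noah 308 (Noah out); R4 Sven 657, Carlos 540 (Sven winner). Winner: Sven.
The two methods agree.

yes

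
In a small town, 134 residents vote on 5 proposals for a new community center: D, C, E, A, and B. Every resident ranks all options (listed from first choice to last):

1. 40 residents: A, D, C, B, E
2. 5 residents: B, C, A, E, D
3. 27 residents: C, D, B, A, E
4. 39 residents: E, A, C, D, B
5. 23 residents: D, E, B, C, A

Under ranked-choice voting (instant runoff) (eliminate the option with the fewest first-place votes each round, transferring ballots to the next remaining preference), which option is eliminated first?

B

Round 1: D 23, C 27, E 39, A 40, B 5. Eliminate B.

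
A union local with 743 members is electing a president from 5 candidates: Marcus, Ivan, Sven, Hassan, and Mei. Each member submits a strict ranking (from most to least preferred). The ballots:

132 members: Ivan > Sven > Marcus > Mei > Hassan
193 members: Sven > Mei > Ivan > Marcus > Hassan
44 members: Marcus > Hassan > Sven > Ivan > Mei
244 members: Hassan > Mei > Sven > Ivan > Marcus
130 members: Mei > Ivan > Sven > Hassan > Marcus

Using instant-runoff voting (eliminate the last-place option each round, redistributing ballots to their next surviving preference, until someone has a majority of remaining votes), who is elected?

Round 1: Marcus 44, Ivan 132, Sven 193, Hassan 244, Mei 130. Eliminate Marcus.
Round 2: Ivan 132, Sven 193, Hassan 288, Mei 130. Eliminate Mei.
Round 3: Ivan 262, Sven 193, Hassan 288. Eliminate Sven.
Round 4: Ivan 455, Hassan 288. Ivan has a majority.

Ivan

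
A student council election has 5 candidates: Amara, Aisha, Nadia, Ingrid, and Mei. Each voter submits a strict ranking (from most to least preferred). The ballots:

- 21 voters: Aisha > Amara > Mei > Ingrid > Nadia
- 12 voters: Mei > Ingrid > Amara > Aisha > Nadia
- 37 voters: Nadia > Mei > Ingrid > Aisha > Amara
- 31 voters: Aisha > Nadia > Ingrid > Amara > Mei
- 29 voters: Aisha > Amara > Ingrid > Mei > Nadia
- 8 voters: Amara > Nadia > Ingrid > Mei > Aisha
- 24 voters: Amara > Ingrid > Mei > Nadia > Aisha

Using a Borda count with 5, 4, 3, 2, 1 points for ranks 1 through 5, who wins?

Amara: 21·4 + 12·3 + 37·1 + 31·2 + 29·4 + 8·5 + 24·5 = 495
Aisha: 21·5 + 12·2 + 37·2 + 31·5 + 29·5 + 8·1 + 24·1 = 535
Nadia: 21·1 + 12·1 + 37·5 + 31·4 + 29·1 + 8·4 + 24·2 = 451
Ingrid: 21·2 + 12·4 + 37·3 + 31·3 + 29·3 + 8·3 + 24·4 = 501
Mei: 21·3 + 12·5 + 37·4 + 31·1 + 29·2 + 8·2 + 24·3 = 448
Aisha has the highest Borda score (535).

Aisha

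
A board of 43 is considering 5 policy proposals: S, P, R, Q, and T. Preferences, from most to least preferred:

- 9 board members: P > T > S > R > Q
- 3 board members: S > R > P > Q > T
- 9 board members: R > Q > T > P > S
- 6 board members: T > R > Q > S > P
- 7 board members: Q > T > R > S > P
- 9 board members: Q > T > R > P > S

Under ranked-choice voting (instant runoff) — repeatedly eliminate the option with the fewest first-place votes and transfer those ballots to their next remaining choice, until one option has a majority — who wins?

R

Round 1: S 3, P 9, R 9, Q 16, T 6. Eliminate S.
Round 2: P 9, R 12, Q 16, T 6. Eliminate T.
Round 3: P 9, R 18, Q 16. Eliminate P.
Round 4: R 27, Q 16. R has a majority.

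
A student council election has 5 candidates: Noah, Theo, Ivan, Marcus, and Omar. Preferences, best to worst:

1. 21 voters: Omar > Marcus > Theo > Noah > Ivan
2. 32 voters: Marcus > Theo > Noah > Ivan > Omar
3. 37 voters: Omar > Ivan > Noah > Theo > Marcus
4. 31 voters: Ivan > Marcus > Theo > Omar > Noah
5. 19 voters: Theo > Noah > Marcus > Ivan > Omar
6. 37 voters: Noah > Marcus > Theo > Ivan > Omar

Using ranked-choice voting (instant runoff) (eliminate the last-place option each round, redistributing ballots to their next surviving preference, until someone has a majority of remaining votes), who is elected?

Marcus

Round 1: Noah 37, Theo 19, Ivan 31, Marcus 32, Omar 58. Eliminate Theo.
Round 2: Noah 56, Ivan 31, Marcus 32, Omar 58. Eliminate Ivan.
Round 3: Noah 56, Marcus 63, Omar 58. Eliminate Noah.
Round 4: Marcus 119, Omar 58. Marcus has a majority.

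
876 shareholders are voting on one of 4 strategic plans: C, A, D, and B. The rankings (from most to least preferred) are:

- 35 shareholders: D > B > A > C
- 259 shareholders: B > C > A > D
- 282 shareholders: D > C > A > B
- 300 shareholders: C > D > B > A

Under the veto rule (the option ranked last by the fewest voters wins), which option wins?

C

Last-place votes: C 35, A 300, D 259, B 282.
C is ranked last by the fewest voters, so C wins.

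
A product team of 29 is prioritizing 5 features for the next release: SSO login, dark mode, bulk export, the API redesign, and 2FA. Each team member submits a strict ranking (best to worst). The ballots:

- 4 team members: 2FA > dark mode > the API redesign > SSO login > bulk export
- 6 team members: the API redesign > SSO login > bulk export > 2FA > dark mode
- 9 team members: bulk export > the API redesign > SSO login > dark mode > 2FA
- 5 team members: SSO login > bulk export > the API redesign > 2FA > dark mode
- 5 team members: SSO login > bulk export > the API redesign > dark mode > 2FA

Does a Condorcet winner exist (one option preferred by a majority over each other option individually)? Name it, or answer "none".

Checking pairwise contests:
the API redesign beats SSO login 19–10.
SSO login beats dark mode 25–4.
SSO login beats bulk export 20–9.
bulk export beats the API redesign 19–10.
SSO login beats 2FA 25–4.
Every option loses at least one head-to-head, so there is no Condorcet winner.

none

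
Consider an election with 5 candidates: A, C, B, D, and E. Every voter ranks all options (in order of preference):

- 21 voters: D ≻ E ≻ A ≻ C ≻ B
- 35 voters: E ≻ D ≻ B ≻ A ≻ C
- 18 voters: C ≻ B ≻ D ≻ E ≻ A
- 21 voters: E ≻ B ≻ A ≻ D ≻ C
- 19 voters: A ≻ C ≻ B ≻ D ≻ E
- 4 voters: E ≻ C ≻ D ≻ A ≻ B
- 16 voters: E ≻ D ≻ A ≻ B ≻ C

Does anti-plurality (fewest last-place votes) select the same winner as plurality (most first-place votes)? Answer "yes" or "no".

no

Anti-plurality — last-place votes: A 18, C 72, B 25, D 0, E 19. Winner: D.
Plurality — first-place votes: A 19, C 18, B 0, D 21, E 76. Winner: E.
The two methods disagree.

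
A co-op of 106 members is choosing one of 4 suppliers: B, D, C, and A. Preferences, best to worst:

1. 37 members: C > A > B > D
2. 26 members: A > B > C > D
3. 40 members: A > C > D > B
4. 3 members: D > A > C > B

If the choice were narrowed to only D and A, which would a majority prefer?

Voters preferring D to A: 3; preferring A to D: 103.
A wins the head-to-head.

A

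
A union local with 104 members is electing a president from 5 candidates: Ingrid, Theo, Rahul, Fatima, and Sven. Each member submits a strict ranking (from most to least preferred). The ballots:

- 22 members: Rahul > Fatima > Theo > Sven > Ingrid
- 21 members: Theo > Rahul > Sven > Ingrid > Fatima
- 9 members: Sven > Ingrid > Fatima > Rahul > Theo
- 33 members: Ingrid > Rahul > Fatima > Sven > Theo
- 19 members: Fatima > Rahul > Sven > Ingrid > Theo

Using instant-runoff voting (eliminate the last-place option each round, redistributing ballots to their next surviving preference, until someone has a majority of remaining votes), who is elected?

Round 1: Ingrid 33, Theo 21, Rahul 22, Fatima 19, Sven 9. Eliminate Sven.
Round 2: Ingrid 42, Theo 21, Rahul 22, Fatima 19. Eliminate Fatima.
Round 3: Ingrid 42, Theo 21, Rahul 41. Eliminate Theo.
Round 4: Ingrid 42, Rahul 62. Rahul has a majority.

Rahul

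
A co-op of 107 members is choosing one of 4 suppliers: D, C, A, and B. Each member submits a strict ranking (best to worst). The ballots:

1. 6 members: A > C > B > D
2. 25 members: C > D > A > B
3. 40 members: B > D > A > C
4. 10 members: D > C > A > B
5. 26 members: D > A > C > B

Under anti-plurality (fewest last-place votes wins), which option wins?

A

Last-place votes: D 6, C 40, A 0, B 61.
A is ranked last by the fewest voters, so A wins.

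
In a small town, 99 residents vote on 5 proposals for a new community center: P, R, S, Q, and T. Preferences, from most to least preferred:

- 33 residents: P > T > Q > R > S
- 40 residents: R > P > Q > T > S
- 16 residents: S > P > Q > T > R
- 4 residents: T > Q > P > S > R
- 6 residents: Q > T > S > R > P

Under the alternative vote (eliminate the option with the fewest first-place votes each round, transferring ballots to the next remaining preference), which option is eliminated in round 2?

Round 1: P 33, R 40, S 16, Q 6, T 4. Eliminate T.
Round 2: P 33, R 40, S 16, Q 10. Eliminate Q.

Q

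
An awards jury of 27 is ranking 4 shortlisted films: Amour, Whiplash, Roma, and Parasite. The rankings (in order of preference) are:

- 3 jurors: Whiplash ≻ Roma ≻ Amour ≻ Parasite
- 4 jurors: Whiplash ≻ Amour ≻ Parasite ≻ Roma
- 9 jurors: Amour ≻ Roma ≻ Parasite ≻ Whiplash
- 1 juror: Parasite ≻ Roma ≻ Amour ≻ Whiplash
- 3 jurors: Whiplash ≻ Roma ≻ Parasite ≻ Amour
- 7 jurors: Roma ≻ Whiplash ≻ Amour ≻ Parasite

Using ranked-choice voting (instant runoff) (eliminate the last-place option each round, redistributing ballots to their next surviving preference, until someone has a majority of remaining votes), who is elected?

Whiplash

Round 1: Amour 9, Whiplash 10, Roma 7, Parasite 1. Eliminate Parasite.
Round 2: Amour 9, Whiplash 10, Roma 8. Eliminate Roma.
Round 3: Amour 10, Whiplash 17. Whiplash has a majority.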